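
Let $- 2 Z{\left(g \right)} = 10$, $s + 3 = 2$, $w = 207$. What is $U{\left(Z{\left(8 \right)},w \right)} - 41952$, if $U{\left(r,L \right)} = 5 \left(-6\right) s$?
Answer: $-41922$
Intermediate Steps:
$s = -1$ ($s = -3 + 2 = -1$)
$Z{\left(g \right)} = -5$ ($Z{\left(g \right)} = \left(- \frac{1}{2}\right) 10 = -5$)
$U{\left(r,L \right)} = 30$ ($U{\left(r,L \right)} = 5 \left(-6\right) \left(-1\right) = \left(-30\right) \left(-1\right) = 30$)
$U{\left(Z{\left(8 \right)},w \right)} - 41952 = 30 - 41952 = -41922$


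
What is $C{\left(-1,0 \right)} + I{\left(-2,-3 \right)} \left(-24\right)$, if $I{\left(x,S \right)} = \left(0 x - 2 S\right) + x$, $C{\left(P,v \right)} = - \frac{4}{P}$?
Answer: $-92$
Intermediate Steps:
$I{\left(x,S \right)} = x - 2 S$ ($I{\left(x,S \right)} = \left(0 - 2 S\right) + x = - 2 S + x = x - 2 S$)
$C{\left(-1,0 \right)} + I{\left(-2,-3 \right)} \left(-24\right) = - \frac{4}{-1} + \left(-2 - -6\right) \left(-24\right) = \left(-4\right) \left(-1\right) + \left(-2 + 6\right) \left(-24\right) = 4 + 4 \left(-24\right) = 4 - 96 = -92$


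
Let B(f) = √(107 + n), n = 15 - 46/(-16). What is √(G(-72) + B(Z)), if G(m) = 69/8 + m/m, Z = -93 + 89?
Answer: √(154 + 12*√222)/4 ≈ 4.5607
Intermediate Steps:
Z = -4
G(m) = 77/8 (G(m) = 69*(⅛) + 1 = 69/8 + 1 = 77/8)
n = 143/8 (n = 15 - 46*(-1/16) = 15 + 23/8 = 143/8 ≈ 17.875)
B(f) = 3*√222/4 (B(f) = √(107 + 143/8) = √(999/8) = 3*√222/4)
√(G(-72) + B(Z)) = √(77/8 + 3*√222/4)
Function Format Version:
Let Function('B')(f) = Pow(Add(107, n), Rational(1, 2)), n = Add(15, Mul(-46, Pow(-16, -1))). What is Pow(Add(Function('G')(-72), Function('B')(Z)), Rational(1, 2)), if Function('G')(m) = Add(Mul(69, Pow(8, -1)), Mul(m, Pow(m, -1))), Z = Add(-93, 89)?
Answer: Mul(Rational(1, 4), Pow(Add(154, Mul(12, Pow(222, Rational(1, 2)))), Rational(1, 2))) ≈ 4.5607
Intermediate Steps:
Z = -4
Function('G')(m) = Rational(77, 8) (Function('G')(m) = Add(Mul(69, Rational(1, 8)), 1) = Add(Rational(69, 8), 1) = Rational(77, 8))
n = Rational(143, 8) (n = Add(15, Mul(-46, Rational(-1, 16))) = Add(15, Rational(23, 8)) = Rational(143, 8) ≈ 17.875)
Function('B')(f) = Mul(Rational(3, 4), Pow(222, Rational(1, 2))) (Function('B')(f) = Pow(Add(107, Rational(143, 8)), Rational(1, 2)) = Pow(Rational(999, 8), Rational(1, 2)) = Mul(Rational(3, 4), Pow(222, Rational(1, 2))))
Pow(Add(Function('G')(-72), Function('B')(Z)), Rational(1, 2)) = Pow(Add(Rational(77, 8), Mul(Rational(3, 4), Pow(222, Rational(1, 2)))), Rational(1, 2))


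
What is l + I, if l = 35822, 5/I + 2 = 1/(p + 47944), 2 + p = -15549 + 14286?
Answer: 3344001059/93357 ≈ 35820.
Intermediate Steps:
p = -1265 (p = -2 + (-15549 + 14286) = -2 - 1263 = -1265)
I = -233395/93357 (I = 5/(-2 + 1/(-1265 + 47944)) = 5/(-2 + 1/46679) = 5/(-93357/46679) = 5*(-46679/93357) = -233395/93357 ≈ -2.5000)
l + I = 35822 - 233395/93357 = 3344001059/93357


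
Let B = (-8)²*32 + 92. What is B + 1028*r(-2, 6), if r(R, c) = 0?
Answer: 2140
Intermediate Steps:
B = 2140 (B = 64*32 + 92 = 2048 + 92 = 2140)
B + 1028*r(-2, 6) = 2140 + 1028*0 = 2140 + 0 = 2140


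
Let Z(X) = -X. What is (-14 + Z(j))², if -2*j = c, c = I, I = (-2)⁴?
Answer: 36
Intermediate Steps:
I = 16
c = 16
j = -8 (j = -½*16 = -8)
(-14 + Z(j))² = (-14 - 1*(-8))² = (-14 + 8)² = (-6)² = 36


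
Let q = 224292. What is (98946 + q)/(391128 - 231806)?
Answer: 161619/79661 ≈ 2.0288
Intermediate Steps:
(98946 + q)/(391128 - 231806) = (98946 + 224292)/(391128 - 231806) = 323238/159322 = 323238*(1/159322) = 161619/79661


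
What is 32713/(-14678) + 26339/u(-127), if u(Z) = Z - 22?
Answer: -391478079/2187022 ≈ -179.00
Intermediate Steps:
u(Z) = -22 + Z
32713/(-14678) + 26339/u(-127) = 32713/(-14678) + 26339/(-22 - 127) = 32713*(-1/14678) + 26339/(-149) = -32713/14678 + 26339*(-1/149) = -32713/14678 - 26339/149 = -391478079/2187022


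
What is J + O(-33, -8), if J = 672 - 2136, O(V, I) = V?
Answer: -1497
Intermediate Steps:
J = -1464
J + O(-33, -8) = -1464 - 33 = -1497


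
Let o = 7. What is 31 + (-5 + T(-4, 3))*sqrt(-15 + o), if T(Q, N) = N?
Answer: 31 - 4*I*sqrt(2) ≈ 31.0 - 5.6569*I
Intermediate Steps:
31 + (-5 + T(-4, 3))*sqrt(-15 + o) = 31 + (-5 + 3)*sqrt(-15 + 7) = 31 - 4*I*sqrt(2)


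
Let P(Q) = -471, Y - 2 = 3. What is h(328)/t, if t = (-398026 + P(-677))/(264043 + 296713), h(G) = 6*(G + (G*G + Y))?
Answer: -363090631512/398497 ≈ -9.1115e+5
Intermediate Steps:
Y = 5 (Y = 2 + 3 = 5)
h(G) = 30 + 6*G + 6*G² (h(G) = 6*(G + (G*G + 5)) = 6*(G + (G² + 5)) = 6*(G + (5 + G²)) = 6*(5 + G + G²) = 30 + 6*G + 6*G²)
t = -398497/560756 (t = (-398026 - 471)/(264043 + 296713) = -398497/560756 ≈ -0.71064)
h(328)/t = (30 + 6*328 + 6*328²)/(-398497/560756) = (30 + 1968 + 6*107584)*(-560756/398497) = (30 + 1968 + 645504)*(-560756/398497) = 647502*(-560756/398497) = -363090631512/398497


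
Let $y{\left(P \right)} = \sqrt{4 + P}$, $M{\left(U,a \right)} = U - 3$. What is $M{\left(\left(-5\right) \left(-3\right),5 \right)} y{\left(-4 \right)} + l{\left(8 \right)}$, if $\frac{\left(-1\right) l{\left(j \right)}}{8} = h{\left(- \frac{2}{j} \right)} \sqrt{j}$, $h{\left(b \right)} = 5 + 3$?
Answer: $- 128 \sqrt{2} \approx -181.02$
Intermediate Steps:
$M{\left(U,a \right)} = -3 + U$ ($M{\left(U,a \right)} = U - 3 = -3 + U$)
$h{\left(b \right)} = 8$
$l{\left(j \right)} = - 64 \sqrt{j}$ ($l{\left(j \right)} = - 8 \cdot 8 \sqrt{j} = - 64 \sqrt{j}$)
$M{\left(\left(-5\right) \left(-3\right),5 \right)} y{\left(-4 \right)} + l{\left(8 \right)} = \left(-3 - -15\right) \sqrt{4 - 4} - 64 \sqrt{8} = \left(-3 + 15\right) \sqrt{0} - 64 \cdot 2 \sqrt{2} = 12 \cdot 0 - 128 \sqrt{2} = 0 - 128 \sqrt{2} = - 128 \sqrt{2}$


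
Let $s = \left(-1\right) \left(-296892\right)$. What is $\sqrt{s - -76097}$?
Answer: $\sqrt{372989} \approx 610.73$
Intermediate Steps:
$s = 296892$
$\sqrt{s - -76097} = \sqrt{296892 - -76097} = \sqrt{296892 + 76097} = \sqrt{372989}$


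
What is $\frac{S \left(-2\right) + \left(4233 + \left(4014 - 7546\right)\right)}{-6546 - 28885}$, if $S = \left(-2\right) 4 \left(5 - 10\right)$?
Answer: $- \frac{621}{35431} \approx -0.017527$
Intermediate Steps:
$S = 40$ ($S = - 8 \left(5 - 10\right) = \left(-8\right) \left(-5\right) = 40$)
$\frac{S \left(-2\right) + \left(4233 + \left(4014 - 7546\right)\right)}{-6546 - 28885} = \frac{40 \left(-2\right) + \left(4233 + \left(4014 - 7546\right)\right)}{-6546 - 28885} = \frac{-80 + \left(4233 + \left(4014 - 7546\right)\right)}{-35431} = \left(-80 + \left(4233 - 3532\right)\right) \left(- \frac{1}{35431}\right) = \left(-80 + 701\right) \left(- \frac{1}{35431}\right) = 621 \left(- \frac{1}{35431}\right) = - \frac{621}{35431}$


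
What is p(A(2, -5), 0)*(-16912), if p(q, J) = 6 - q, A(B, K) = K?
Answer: -186032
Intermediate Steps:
p(A(2, -5), 0)*(-16912) = (6 - 1*(-5))*(-16912) = (6 + 5)*(-16912) = 11*(-16912) = -186032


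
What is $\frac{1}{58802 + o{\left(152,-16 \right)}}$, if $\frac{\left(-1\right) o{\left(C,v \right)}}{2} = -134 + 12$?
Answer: $\frac{1}{59046} \approx 1.6936 \cdot 10^{-5}$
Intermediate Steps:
$o{\left(C,v \right)} = 244$ ($o{\left(C,v \right)} = - 2 \left(-134 + 12\right) = \left(-2\right) \left(-122\right) = 244$)
$\frac{1}{58802 + o{\left(152,-16 \right)}} = \frac{1}{58802 + 244} = \frac{1}{59046}$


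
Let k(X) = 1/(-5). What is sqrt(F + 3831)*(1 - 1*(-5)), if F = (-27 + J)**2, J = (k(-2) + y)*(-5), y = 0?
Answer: 6*sqrt(4507) ≈ 402.81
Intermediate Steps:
k(X) = -1/5
J = 1 (J = (-1/5 + 0)*(-5) = -1/5*(-5) = 1)
F = 676 (F = (-27 + 1)**2 = (-26)**2 = 676)
sqrt(F + 3831)*(1 - 1*(-5)) = sqrt(676 + 3831)*(1 - 1*(-5)) = sqrt(4507)*(1 + 5) = sqrt(4507)*6 = 6*sqrt(4507)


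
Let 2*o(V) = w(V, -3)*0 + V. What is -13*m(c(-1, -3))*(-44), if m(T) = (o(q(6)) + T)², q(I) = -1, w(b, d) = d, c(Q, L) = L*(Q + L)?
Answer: 75647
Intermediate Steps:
c(Q, L) = L*(L + Q)
o(V) = V/2 (o(V) = (-3*0 + V)/2 = (0 + V)/2 = V/2)
m(T) = (-½ + T)² (m(T) = ((½)*(-1) + T)² = (-½ + T)²)
-13*m(c(-1, -3))*(-44) = -13*(-1 + 2*(-3*(-3 - 1)))²/4*(-44) = -13*(-1 + 2*(-3*(-4)))²/4*(-44) = -13*(-1 + 2*12)²/4*(-44) = -13*(-1 + 24)²/4*(-44) = -13*23²/4*(-44) = -13*529/4*(-44) = -6877/4*(-44) = 75647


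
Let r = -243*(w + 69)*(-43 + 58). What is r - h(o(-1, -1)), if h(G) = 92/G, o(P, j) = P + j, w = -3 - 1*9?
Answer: -207719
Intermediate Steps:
w = -12 (w = -3 - 9 = -12)
r = -207765 (r = -243*(-12 + 69)*(-43 + 58) = -13851*15 = -243*855 = -207765)
r - h(o(-1, -1)) = -207765 - 92/(-1 - 1) = -207765 - 92/(-2) = -207765 - 92*(-1)/2 = -207765 - 1*(-46) = -207765 + 46 = -207719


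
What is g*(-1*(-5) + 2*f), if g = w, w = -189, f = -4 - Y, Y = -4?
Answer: -945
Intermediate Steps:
f = 0 (f = -4 - 1*(-4) = -4 + 4 = 0)
g = -189
g*(-1*(-5) + 2*f) = -189*(-1*(-5) + 2*0) = -189*(5 + 0) = -189*5 = -945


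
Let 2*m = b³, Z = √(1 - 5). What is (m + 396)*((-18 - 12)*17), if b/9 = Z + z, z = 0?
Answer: -201960 + 1487160*I ≈ -2.0196e+5 + 1.4872e+6*I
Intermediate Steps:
Z = 2*I (Z = √(-4) = 2*I ≈ 2.0*I)
b = 18*I (b = 9*(2*I + 0) = 9*(2*I) = 18*I ≈ 18.0*I)
m = -2916*I (m = (18*I)³/2 = (-5832*I)/2 = -2916*I ≈ -2916.0*I)
(m + 396)*((-18 - 12)*17) = (-2916*I + 396)*((-18 - 12)*17) = (396 - 2916*I)*(-30*17) = (396 - 2916*I)*(-510) = -201960 + 1487160*I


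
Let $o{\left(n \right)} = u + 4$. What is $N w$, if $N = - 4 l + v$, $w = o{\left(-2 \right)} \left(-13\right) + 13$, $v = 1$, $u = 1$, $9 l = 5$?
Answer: $\frac{572}{9} \approx 63.556$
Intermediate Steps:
$l = \frac{5}{9}$ ($l = \frac{1}{9} \cdot 5 = \frac{5}{9} \approx 0.55556$)
$o{\left(n \right)} = 5$ ($o{\left(n \right)} = 1 + 4 = 5$)
$w = -52$ ($w = 5 \left(-13\right) + 13 = -65 + 13 = -52$)
$N = - \frac{11}{9}$ ($N = \left(-4\right) \frac{5}{9} + 1 = - \frac{20}{9} + 1 = - \frac{11}{9} \approx -1.2222$)
$N w = \left(- \frac{11}{9}\right) \left(-52\right) = \frac{572}{9}$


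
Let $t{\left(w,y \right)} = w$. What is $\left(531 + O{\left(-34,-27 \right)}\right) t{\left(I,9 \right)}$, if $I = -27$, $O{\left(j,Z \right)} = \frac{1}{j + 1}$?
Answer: $- \frac{157698}{11} \approx -14336.0$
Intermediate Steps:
$O{\left(j,Z \right)} = \frac{1}{1 + j}$
$\left(531 + O{\left(-34,-27 \right)}\right) t{\left(I,9 \right)} = \left(531 + \frac{1}{1 - 34}\right) \left(-27\right) = \left(531 + \frac{1}{-33}\right) \left(-27\right) = \left(531 - \frac{1}{33}\right) \left(-27\right) = \frac{17522}{33} \left(-27\right) = - \frac{157698}{11}$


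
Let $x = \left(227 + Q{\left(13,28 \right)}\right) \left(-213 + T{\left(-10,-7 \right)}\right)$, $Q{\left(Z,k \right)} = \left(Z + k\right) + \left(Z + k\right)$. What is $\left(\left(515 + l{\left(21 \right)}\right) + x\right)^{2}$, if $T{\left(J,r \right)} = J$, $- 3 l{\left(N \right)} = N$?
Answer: $4678423201$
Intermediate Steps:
$l{\left(N \right)} = - \frac{N}{3}$
$Q{\left(Z,k \right)} = 2 Z + 2 k$
$x = -68907$ ($x = \left(227 + \left(2 \cdot 13 + 2 \cdot 28\right)\right) \left(-213 - 10\right) = \left(227 + \left(26 + 56\right)\right) \left(-223\right) = \left(227 + 82\right) \left(-223\right) = 309 \left(-223\right) = -68907$)
$\left(\left(515 + l{\left(21 \right)}\right) + x\right)^{2} = \left(\left(515 - 7\right) - 68907\right)^{2} = \left(508 - 68907\right)^{2} = \left(-68399\right)^{2} = 4678423201$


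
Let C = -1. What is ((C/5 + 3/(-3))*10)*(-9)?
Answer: 108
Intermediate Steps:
((C/5 + 3/(-3))*10)*(-9) = ((-1/5 + 3/(-3))*10)*(-9) = ((-1*1/5 + 3*(-1/3))*10)*(-9) = ((-1/5 - 1)*10)*(-9) = -6/5*10*(-9) = -12*(-9) = 108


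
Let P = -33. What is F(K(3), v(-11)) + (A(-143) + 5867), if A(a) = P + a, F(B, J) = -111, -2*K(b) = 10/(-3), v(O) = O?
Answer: 5580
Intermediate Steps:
K(b) = 5/3 (K(b) = -5/(-3) = -5*(-1)/3 = -½*(-10/3) = 5/3)
A(a) = -33 + a
F(K(3), v(-11)) + (A(-143) + 5867) = -111 + ((-33 - 143) + 5867) = -111 + (-176 + 5867) = -111 + 5691 = 5580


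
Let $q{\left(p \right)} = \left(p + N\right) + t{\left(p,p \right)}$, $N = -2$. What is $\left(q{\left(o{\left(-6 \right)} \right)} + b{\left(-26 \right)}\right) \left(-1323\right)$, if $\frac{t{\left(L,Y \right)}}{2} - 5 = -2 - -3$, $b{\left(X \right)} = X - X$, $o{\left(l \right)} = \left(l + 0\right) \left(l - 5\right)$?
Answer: $-100548$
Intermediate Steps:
$o{\left(l \right)} = l \left(-5 + l\right)$
$b{\left(X \right)} = 0$
$t{\left(L,Y \right)} = 12$ ($t{\left(L,Y \right)} = 10 + 2 \left(-2 - -3\right) = 10 + 2 \left(-2 + 3\right) = 10 + 2 \cdot 1 = 10 + 2 = 12$)
$q{\left(p \right)} = 10 + p$ ($q{\left(p \right)} = \left(p - 2\right) + 12 = \left(-2 + p\right) + 12 = 10 + p$)
$\left(q{\left(o{\left(-6 \right)} \right)} + b{\left(-26 \right)}\right) \left(-1323\right) = \left(\left(10 - 6 \left(-5 - 6\right)\right) + 0\right) \left(-1323\right) = \left(\left(10 - -66\right) + 0\right) \left(-1323\right) = \left(\left(10 + 66\right) + 0\right) \left(-1323\right) = \left(76 + 0\right) \left(-1323\right) = 76 \left(-1323\right) = -100548$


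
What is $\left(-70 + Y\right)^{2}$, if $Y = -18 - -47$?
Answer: $1681$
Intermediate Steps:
$Y = 29$ ($Y = -18 + 47 = 29$)
$\left(-70 + Y\right)^{2} = \left(-70 + 29\right)^{2} = \left(-41\right)^{2} = 1681$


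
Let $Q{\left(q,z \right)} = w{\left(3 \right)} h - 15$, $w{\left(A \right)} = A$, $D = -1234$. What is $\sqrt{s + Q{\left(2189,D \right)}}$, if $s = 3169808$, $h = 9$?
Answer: $2 \sqrt{792455} \approx 1780.4$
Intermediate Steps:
$Q{\left(q,z \right)} = 12$ ($Q{\left(q,z \right)} = 3 \cdot 9 - 15 = 27 - 15 = 12$)
$\sqrt{s + Q{\left(2189,D \right)}} = \sqrt{3169808 + 12} = \sqrt{3169820} = 2 \sqrt{792455}$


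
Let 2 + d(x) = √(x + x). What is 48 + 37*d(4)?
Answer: -26 + 74*√2 ≈ 78.652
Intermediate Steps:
d(x) = -2 + √2*√x (d(x) = -2 + √(x + x) = -2 + √(2*x) = -2 + √2*√x)
48 + 37*d(4) = 48 + 37*(-2 + √2*√4) = 48 + 37*(-2 + √2*2) = 48 + 37*(-2 + 2*√2) = 48 + (-74 + 74*√2) = -26 + 74*√2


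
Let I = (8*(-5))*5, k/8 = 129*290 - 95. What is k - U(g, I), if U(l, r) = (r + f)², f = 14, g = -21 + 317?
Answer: 263924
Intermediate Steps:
g = 296
k = 298520 (k = 8*(129*290 - 95) = 8*(37410 - 95) = 8*37315 = 298520)
I = -200 (I = -40*5 = -200)
U(l, r) = (14 + r)² (U(l, r) = (r + 14)² = (14 + r)²)
k - U(g, I) = 298520 - (14 - 200)² = 298520 - 1*(-186)² = 298520 - 1*34596 = 298520 - 34596 = 263924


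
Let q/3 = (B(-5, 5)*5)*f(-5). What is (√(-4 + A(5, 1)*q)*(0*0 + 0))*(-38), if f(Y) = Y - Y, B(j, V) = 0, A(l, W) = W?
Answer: 0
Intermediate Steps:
f(Y) = 0
q = 0 (q = 3*((0*5)*0) = 3*(0*0) = 3*0 = 0)
(√(-4 + A(5, 1)*q)*(0*0 + 0))*(-38) = (√(-4 + 1*0)*(0*0 + 0))*(-38) = (√(-4 + 0)*(0 + 0))*(-38) = (√(-4)*0)*(-38) = ((2*I)*0)*(-38) = 0*(-38) = 0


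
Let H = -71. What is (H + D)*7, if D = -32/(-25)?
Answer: -12201/25 ≈ -488.04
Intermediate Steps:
D = 32/25 (D = -32*(-1/25) = 32/25 ≈ 1.2800)
(H + D)*7 = (-71 + 32/25)*7 = -1743/25*7 = -12201/25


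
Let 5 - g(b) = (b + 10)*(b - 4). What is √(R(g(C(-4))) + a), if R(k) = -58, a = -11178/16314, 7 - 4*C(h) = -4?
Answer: I*√433857235/2719 ≈ 7.6606*I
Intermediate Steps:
C(h) = 11/4 (C(h) = 7/4 - ¼*(-4) = 7/4 + 1 = 11/4)
a = -1863/2719 (a = -11178*1/16314 = -1863/2719 ≈ -0.68518)
g(b) = 5 - (-4 + b)*(10 + b) (g(b) = 5 - (b + 10)*(b - 4) = 5 - (10 + b)*(-4 + b) = 5 - (-4 + b)*(10 + b))
√(R(g(C(-4))) + a) = √(-58 - 1863/2719) = √(-159565/2719) = I*√433857235/2719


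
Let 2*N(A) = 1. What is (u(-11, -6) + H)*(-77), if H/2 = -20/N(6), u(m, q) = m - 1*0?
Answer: 7007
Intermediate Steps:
N(A) = 1/2 (N(A) = (1/2)*1 = 1/2)
u(m, q) = m (u(m, q) = m + 0 = m)
H = -80 (H = 2*(-20/1/2) = 2*(-20*2) = 2*(-40) = -80)
(u(-11, -6) + H)*(-77) = (-11 - 80)*(-77) = -91*(-77) = 7007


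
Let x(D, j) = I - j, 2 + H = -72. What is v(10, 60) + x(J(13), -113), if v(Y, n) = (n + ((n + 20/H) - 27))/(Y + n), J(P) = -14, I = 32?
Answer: 378981/2590 ≈ 146.32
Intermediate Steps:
H = -74 (H = -2 - 72 = -74)
x(D, j) = 32 - j
v(Y, n) = (-1009/37 + 2*n)/(Y + n) (v(Y, n) = (n + ((n + 20/(-74)) - 27))/(Y + n) = (n + ((n + 20*(-1/74)) - 27))/(Y + n) = (n + ((n - 10/37) - 27))/(Y + n) = (n + ((-10/37 + n) - 27))/(Y + n) = (n + (-1009/37 + n))/(Y + n) = (-1009/37 + 2*n)/(Y + n))
v(10, 60) + x(J(13), -113) = (-1009/37 + 2*60)/(10 + 60) + (32 - 1*(-113)) = (-1009/37 + 120)/70 + (32 + 113) = (1/70)*(3431/37) + 145 = 3431/2590 + 145 = 378981/2590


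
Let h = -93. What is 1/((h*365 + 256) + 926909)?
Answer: 1/893220 ≈ 1.1195e-6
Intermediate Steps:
1/((h*365 + 256) + 926909) = 1/((-93*365 + 256) + 926909) = 1/((-33945 + 256) + 926909) = 1/(-33689 + 926909) = 1/893220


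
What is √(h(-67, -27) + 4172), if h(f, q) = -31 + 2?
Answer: √4143 ≈ 64.366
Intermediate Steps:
h(f, q) = -29
√(h(-67, -27) + 4172) = √(-29 + 4172) = √4143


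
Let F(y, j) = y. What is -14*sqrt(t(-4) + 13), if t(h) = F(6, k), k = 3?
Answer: -14*sqrt(19) ≈ -61.025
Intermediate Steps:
t(h) = 6
-14*sqrt(t(-4) + 13) = -14*sqrt(6 + 13) = -14*sqrt(19)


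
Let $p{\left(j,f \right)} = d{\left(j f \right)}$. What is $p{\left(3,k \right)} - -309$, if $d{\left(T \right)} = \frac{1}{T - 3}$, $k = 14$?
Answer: $\frac{12052}{39} \approx 309.03$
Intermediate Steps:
$d{\left(T \right)} = \frac{1}{-3 + T}$
$p{\left(j,f \right)} = \frac{1}{-3 + f j}$ ($p{\left(j,f \right)} = \frac{1}{-3 + j f} = \frac{1}{-3 + f j}$)
$p{\left(3,k \right)} - -309 = \frac{1}{-3 + 14 \cdot 3} - -309 = \frac{1}{-3 + 42} + 309 = \frac{1}{39} + 309 = \frac{12052}{39}$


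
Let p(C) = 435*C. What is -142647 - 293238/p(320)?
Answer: -3309459273/23200 ≈ -1.4265e+5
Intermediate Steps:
-142647 - 293238/p(320) = -142647 - 293238/(435*320) = -142647 - 293238/139200 = -142647 - 293238*1/139200 = -142647 - 48873/23200 = -3309459273/23200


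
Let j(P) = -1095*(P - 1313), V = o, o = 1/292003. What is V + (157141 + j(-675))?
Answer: 681535294004/292003 ≈ 2.3340e+6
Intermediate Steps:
o = 1/292003 ≈ 3.4246e-6
V = 1/292003 ≈ 3.4246e-6
j(P) = 1437735 - 1095*P (j(P) = -1095*(-1313 + P) = 1437735 - 1095*P)
V + (157141 + j(-675)) = 1/292003 + (157141 + (1437735 - 1095*(-675))) = 1/292003 + (157141 + (1437735 + 739125)) = 1/292003 + (157141 + 2176860) = 1/292003 + 2334001 = 681535294004/292003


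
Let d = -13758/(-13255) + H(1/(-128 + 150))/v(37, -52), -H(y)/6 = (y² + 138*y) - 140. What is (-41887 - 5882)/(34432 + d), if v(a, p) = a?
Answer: -515406969330/371751646897 ≈ -1.3864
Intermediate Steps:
H(y) = 840 - 828*y - 6*y² (H(y) = -6*((y² + 138*y) - 140) = -6*(-140 + y² + 138*y) = 840 - 828*y - 6*y²)
d = 245172657/10789570 (d = -13758/(-13255) + (840 - 828/(-128 + 150) - 6/(-128 + 150)²)/37 = -13758*(-1/13255) + (840 - 828/22 - 6*(1/22)²)*(1/37) = 13758/13255 + (840 - 828*1/22 - 6*(1/22)²)*(1/37) = 13758/13255 + (840 - 414/11 - 6*1/484)*(1/37) = 13758/13255 + (840 - 414/11 - 3/242)*(1/37) = 13758/13255 + (194169/242)*(1/37) = 13758/13255 + 194169/8954 = 245172657/10789570 ≈ 22.723)
(-41887 - 5882)/(34432 + d) = (-41887 - 5882)/(34432 + 245172657/10789570) = -47769/371751646897/10789570 = -47769*10789570/371751646897 = -515406969330/371751646897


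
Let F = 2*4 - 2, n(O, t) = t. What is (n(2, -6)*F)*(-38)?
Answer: 1368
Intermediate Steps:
F = 6 (F = 8 - 2 = 6)
(n(2, -6)*F)*(-38) = -6*6*(-38) = -36*(-38) = 1368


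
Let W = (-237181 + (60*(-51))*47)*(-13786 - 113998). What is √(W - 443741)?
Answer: √48685388043 ≈ 2.2065e+5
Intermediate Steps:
W = 48685831784 (W = (-237181 - 3060*47)*(-127784) = (-237181 - 143820)*(-127784) = -381001*(-127784) = 48685831784)
√(W - 443741) = √(48685831784 - 443741) = √48685388043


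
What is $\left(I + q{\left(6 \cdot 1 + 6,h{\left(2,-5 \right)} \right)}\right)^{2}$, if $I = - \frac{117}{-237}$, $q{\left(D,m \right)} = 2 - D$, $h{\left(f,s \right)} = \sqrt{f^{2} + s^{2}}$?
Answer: $\frac{564001}{6241} \approx 90.37$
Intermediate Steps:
$I = \frac{39}{79}$ ($I = \left(-117\right) \left(- \frac{1}{237}\right) = \frac{39}{79} \approx 0.49367$)
$\left(I + q{\left(6 \cdot 1 + 6,h{\left(2,-5 \right)} \right)}\right)^{2} = \left(\frac{39}{79} - \left(4 + 6\right)\right)^{2} = \left(\frac{39}{79} + \left(2 - \left(6 + 6\right)\right)\right)^{2} = \left(\frac{39}{79} + \left(2 - 12\right)\right)^{2} = \left(\frac{39}{79} - 10\right)^{2} = \left(- \frac{751}{79}\right)^{2} = \frac{564001}{6241}$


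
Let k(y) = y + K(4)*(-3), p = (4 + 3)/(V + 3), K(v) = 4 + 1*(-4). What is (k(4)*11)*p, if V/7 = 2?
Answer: 308/17 ≈ 18.118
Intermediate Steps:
V = 14 (V = 7*2 = 14)
K(v) = 0 (K(v) = 4 - 4 = 0)
p = 7/17 (p = (4 + 3)/(14 + 3) = 7/17 ≈ 0.41176)
k(y) = y (k(y) = y + 0*(-3) = y + 0 = y)
(k(4)*11)*p = (4*11)*(7/17) = 44*(7/17) = 308/17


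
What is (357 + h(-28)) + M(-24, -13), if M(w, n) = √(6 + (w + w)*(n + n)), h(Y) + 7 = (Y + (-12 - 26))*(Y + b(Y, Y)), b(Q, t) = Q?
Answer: 4046 + √1254 ≈ 4081.4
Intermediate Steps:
h(Y) = -7 + 2*Y*(-38 + Y) (h(Y) = -7 + (Y + (-12 - 26))*(Y + Y) = -7 + (Y - 38)*(2*Y) = -7 + (-38 + Y)*(2*Y) = -7 + 2*Y*(-38 + Y))
M(w, n) = √(6 + 4*n*w) (M(w, n) = √(6 + (2*w)*(2*n)) = √(6 + 4*n*w))
(357 + h(-28)) + M(-24, -13) = (357 + (-7 - 76*(-28) + 2*(-28)²)) + √(6 + 4*(-13)*(-24)) = (357 + (-7 + 2128 + 2*784)) + √(6 + 1248) = (357 + (-7 + 2128 + 1568)) + √1254 = (357 + 3689) + √1254 = 4046 + √1254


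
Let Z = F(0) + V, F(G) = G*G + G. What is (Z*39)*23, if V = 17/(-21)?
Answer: -5083/7 ≈ -726.14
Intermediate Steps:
F(G) = G + G² (F(G) = G² + G = G + G²)
V = -17/21 (V = 17*(-1/21) = -17/21 ≈ -0.80952)
Z = -17/21 (Z = 0*(1 + 0) - 17/21 = 0*1 - 17/21 = 0 - 17/21 = -17/21 ≈ -0.80952)
(Z*39)*23 = -17/21*39*23 = -221/7*23 = -5083/7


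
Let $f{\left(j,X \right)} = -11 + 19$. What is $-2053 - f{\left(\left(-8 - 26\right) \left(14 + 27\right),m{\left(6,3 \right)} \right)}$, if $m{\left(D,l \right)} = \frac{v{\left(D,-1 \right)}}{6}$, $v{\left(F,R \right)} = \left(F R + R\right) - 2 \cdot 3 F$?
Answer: $-2061$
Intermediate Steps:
$v{\left(F,R \right)} = R - 6 F + F R$ ($v{\left(F,R \right)} = \left(R + F R\right) - 6 F = R - 6 F + F R$)
$m{\left(D,l \right)} = - \frac{1}{6} - \frac{7 D}{6}$ ($m{\left(D,l \right)} = \frac{-1 - 6 D + D \left(-1\right)}{6} = \left(-1 - 6 D - D\right) \frac{1}{6} = \left(-1 - 7 D\right) \frac{1}{6} = - \frac{1}{6} - \frac{7 D}{6}$)
$f{\left(j,X \right)} = 8$
$-2053 - f{\left(\left(-8 - 26\right) \left(14 + 27\right),m{\left(6,3 \right)} \right)} = -2053 - 8 = -2061$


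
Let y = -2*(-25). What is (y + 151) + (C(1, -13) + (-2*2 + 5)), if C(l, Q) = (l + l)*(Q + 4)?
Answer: 184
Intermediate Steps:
C(l, Q) = 2*l*(4 + Q) (C(l, Q) = (2*l)*(4 + Q) = 2*l*(4 + Q))
y = 50
(y + 151) + (C(1, -13) + (-2*2 + 5)) = (50 + 151) + (2*1*(4 - 13) + (-2*2 + 5)) = 201 + (2*1*(-9) + (-4 + 5)) = 201 + (-18 + 1) = 201 - 17 = 184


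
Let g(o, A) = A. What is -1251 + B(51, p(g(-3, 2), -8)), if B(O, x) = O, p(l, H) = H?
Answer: -1200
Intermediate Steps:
-1251 + B(51, p(g(-3, 2), -8)) = -1251 + 51 = -1200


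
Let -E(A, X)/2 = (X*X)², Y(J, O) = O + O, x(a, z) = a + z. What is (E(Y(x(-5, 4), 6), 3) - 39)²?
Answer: 40401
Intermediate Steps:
Y(J, O) = 2*O
E(A, X) = -2*X⁴
(E(Y(x(-5, 4), 6), 3) - 39)² = (-2*3⁴ - 39)² = (-2*81 - 39)² = (-162 - 39)² = (-201)² = 40401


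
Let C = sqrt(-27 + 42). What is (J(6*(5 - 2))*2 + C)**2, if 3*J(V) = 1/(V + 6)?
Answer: 19441/1296 + sqrt(15)/18 ≈ 15.216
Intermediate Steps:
J(V) = 1/(3*(6 + V)) (J(V) = 1/(3*(V + 6)) = 1/(3*(6 + V)))
C = sqrt(15) ≈ 3.8730
(J(6*(5 - 2))*2 + C)**2 = ((1/(3*(6 + 6*(5 - 2))))*2 + sqrt(15))**2 = ((1/(3*(6 + 6*3)))*2 + sqrt(15))**2 = ((1/(3*(6 + 18)))*2 + sqrt(15))**2 = (((1/3)/24)*2 + sqrt(15))**2 = (((1/3)*(1/24))*2 + sqrt(15))**2 = ((1/72)*2 + sqrt(15))**2 = (1/36 + sqrt(15))**2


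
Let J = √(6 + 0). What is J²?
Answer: 6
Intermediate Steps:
J = √6 ≈ 2.4495
J² = (√6)² = 6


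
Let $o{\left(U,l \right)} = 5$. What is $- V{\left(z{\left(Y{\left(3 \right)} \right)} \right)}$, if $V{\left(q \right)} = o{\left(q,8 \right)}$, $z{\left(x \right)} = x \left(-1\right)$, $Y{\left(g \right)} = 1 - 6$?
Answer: $-5$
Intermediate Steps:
$Y{\left(g \right)} = -5$ ($Y{\left(g \right)} = 1 - 6 = -5$)
$z{\left(x \right)} = - x$
$V{\left(q \right)} = 5$
$- V{\left(z{\left(Y{\left(3 \right)} \right)} \right)} = \left(-1\right) 5 = -5$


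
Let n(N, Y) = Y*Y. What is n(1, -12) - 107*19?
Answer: -1889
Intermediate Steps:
n(N, Y) = Y²
n(1, -12) - 107*19 = (-12)² - 107*19 = 144 - 2033 = -1889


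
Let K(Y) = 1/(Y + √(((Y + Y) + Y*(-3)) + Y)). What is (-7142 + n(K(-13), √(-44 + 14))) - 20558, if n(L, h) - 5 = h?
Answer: -27695 + I*√30 ≈ -27695.0 + 5.4772*I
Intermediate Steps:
K(Y) = 1/Y (K(Y) = 1/(Y + √((2*Y - 3*Y) + Y)) = 1/(Y + √(-Y + Y)) = 1/(Y + √0) = 1/(Y + 0) = 1/Y)
n(L, h) = 5 + h
(-7142 + n(K(-13), √(-44 + 14))) - 20558 = (-7142 + (5 + √(-44 + 14))) - 20558 = (-7142 + (5 + √(-30))) - 20558 = (-7142 + (5 + I*√30)) - 20558 = (-7137 + I*√30) - 20558 = -27695 + I*√30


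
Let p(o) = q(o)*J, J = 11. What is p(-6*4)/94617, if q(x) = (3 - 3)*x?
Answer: 0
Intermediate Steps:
q(x) = 0 (q(x) = 0*x = 0)
p(o) = 0 (p(o) = 0*11 = 0)
p(-6*4)/94617 = 0/94617 = 0*(1/94617) = 0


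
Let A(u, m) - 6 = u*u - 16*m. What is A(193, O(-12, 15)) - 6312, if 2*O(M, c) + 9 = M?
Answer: 31111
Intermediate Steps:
O(M, c) = -9/2 + M/2
A(u, m) = 6 + u**2 - 16*m (A(u, m) = 6 + (u*u - 16*m) = 6 + (u**2 - 16*m) = 6 + u**2 - 16*m)
A(193, O(-12, 15)) - 6312 = (6 + 193**2 - 16*(-9/2 + (1/2)*(-12))) - 6312 = (6 + 37249 - 16*(-9/2 - 6)) - 6312 = (6 + 37249 - 16*(-21/2)) - 6312 = (6 + 37249 + 168) - 6312 = 37423 - 6312 = 31111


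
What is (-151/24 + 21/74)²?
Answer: 28462225/788544 ≈ 36.095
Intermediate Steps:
(-151/24 + 21/74)² = (-5335/888)² = 28462225/788544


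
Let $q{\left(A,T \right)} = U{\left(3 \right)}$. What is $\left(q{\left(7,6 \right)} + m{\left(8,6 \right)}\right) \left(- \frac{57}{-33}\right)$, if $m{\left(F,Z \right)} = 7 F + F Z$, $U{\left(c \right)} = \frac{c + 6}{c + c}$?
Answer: $\frac{4009}{22} \approx 182.23$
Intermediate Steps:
$U{\left(c \right)} = \frac{6 + c}{2 c}$
$q{\left(A,T \right)} = \frac{3}{2}$ ($q{\left(A,T \right)} = \frac{6 + 3}{2 \cdot 3} = \frac{1}{2} \cdot \frac{1}{3} \cdot 9 = \frac{3}{2}$)
$\left(q{\left(7,6 \right)} + m{\left(8,6 \right)}\right) \left(- \frac{57}{-33}\right) = \left(\frac{3}{2} + 8 \left(7 + 6\right)\right) \left(- \frac{57}{-33}\right) = \left(\frac{3}{2} + 8 \cdot 13\right) \left(\left(-57\right) \left(- \frac{1}{33}\right)\right) = \left(\frac{3}{2} + 104\right) \frac{19}{11} = \frac{211}{2} \cdot \frac{19}{11} = \frac{4009}{22}$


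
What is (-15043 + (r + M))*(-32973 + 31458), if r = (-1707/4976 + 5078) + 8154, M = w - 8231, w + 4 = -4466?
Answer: 109403329785/4976 ≈ 2.1986e+7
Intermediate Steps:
w = -4470 (w = -4 - 4466 = -4470)
M = -12701 (M = -4470 - 8231 = -12701)
r = 65840725/4976 (r = (-1707*1/4976 + 5078) + 8154 = (-1707/4976 + 5078) + 8154 = 25266421/4976 + 8154 = 65840725/4976 ≈ 13232.)
(-15043 + (r + M))*(-32973 + 31458) = (-15043 + (65840725/4976 - 12701))*(-32973 + 31458) = (-15043 + 2640549/4976)*(-1515) = -72213419/4976*(-1515) = 109403329785/4976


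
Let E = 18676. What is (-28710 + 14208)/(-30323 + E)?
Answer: 14502/11647 ≈ 1.2451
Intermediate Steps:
(-28710 + 14208)/(-30323 + E) = (-28710 + 14208)/(-30323 + 18676) = -14502/(-11647) = -14502*(-1/11647) = 14502/11647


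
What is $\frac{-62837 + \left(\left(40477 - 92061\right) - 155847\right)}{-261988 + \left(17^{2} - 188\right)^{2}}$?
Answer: $\frac{270268}{251787} \approx 1.0734$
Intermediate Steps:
$\frac{-62837 + \left(\left(40477 - 92061\right) - 155847\right)}{-261988 + \left(17^{2} - 188\right)^{2}} = \frac{-62837 - 207431}{-261988 + \left(289 - 188\right)^{2}} = \frac{-62837 - 207431}{-261988 + 101^{2}} = - \frac{270268}{-261988 + 10201} = - \frac{270268}{-251787} = \left(-270268\right) \left(- \frac{1}{251787}\right) = \frac{270268}{251787}$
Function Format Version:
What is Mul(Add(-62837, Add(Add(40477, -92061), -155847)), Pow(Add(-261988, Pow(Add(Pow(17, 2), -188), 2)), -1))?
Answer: Rational(270268, 251787) ≈ 1.0734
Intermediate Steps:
Mul(Add(-62837, Add(Add(40477, -92061), -155847)), Pow(Add(-261988, Pow(Add(Pow(17, 2), -188), 2)), -1)) = Mul(Add(-62837, Add(-51584, -155847)), Pow(Add(-261988, Pow(Add(289, -188), 2)), -1)) = Mul(Add(-62837, -207431), Pow(Add(-261988, Pow(101, 2)), -1)) = Mul(-270268, Pow(Add(-261988, 10201), -1)) = Mul(-270268, Pow(-251787, -1)) = Mul(-270268, Rational(-1, 251787)) = Rational(270268, 251787)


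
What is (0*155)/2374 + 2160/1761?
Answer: 720/587 ≈ 1.2266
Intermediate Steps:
(0*155)/2374 + 2160/1761 = 0*(1/2374) + 2160*(1/1761) = 0 + 720/587 = 720/587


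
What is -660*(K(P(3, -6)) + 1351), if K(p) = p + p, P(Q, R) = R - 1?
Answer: -882420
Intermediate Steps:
P(Q, R) = -1 + R
K(p) = 2*p
-660*(K(P(3, -6)) + 1351) = -660*(2*(-1 - 6) + 1351) = -660*(2*(-7) + 1351) = -660*(-14 + 1351) = -660*1337 = -882420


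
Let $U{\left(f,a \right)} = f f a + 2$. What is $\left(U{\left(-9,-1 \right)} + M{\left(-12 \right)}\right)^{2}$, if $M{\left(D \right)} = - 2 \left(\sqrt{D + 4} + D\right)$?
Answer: $2993 + 440 i \sqrt{2} \approx 2993.0 + 622.25 i$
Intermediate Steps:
$M{\left(D \right)} = - 2 D - 2 \sqrt{4 + D}$ ($M{\left(D \right)} = - 2 \left(\sqrt{4 + D} + D\right) = - 2 \left(D + \sqrt{4 + D}\right) = - 2 D - 2 \sqrt{4 + D}$)
$U{\left(f,a \right)} = 2 + a f^{2}$ ($U{\left(f,a \right)} = f^{2} a + 2 = a f^{2} + 2 = 2 + a f^{2}$)
$\left(U{\left(-9,-1 \right)} + M{\left(-12 \right)}\right)^{2} = \left(\left(2 - \left(-9\right)^{2}\right) - \left(-24 + 2 \sqrt{4 - 12}\right)\right)^{2} = \left(\left(2 - 81\right) + \left(24 - 2 \sqrt{-8}\right)\right)^{2} = \left(\left(2 - 81\right) + \left(24 - 2 \cdot 2 i \sqrt{2}\right)\right)^{2} = \left(-79 + \left(24 - 4 i \sqrt{2}\right)\right)^{2} = \left(-55 - 4 i \sqrt{2}\right)^{2}$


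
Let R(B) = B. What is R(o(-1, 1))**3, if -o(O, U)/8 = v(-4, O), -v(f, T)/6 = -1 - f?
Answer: 2985984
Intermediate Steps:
v(f, T) = 6 + 6*f (v(f, T) = -6*(-1 - f) = 6 + 6*f)
o(O, U) = 144 (o(O, U) = -8*(6 + 6*(-4)) = -8*(6 - 24) = -8*(-18) = 144)
R(o(-1, 1))**3 = 144**3 = 2985984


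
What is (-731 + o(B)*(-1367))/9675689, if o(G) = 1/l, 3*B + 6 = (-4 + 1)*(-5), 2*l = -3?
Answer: 541/29027067 ≈ 1.8638e-5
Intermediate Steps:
l = -3/2 (l = (½)*(-3) = -3/2 ≈ -1.5000)
B = 3 (B = -2 + ((-4 + 1)*(-5))/3 = -2 + (-3*(-5))/3 = -2 + (⅓)*15 = -2 + 5 = 3)
o(G) = -⅔ (o(G) = 1/(-3/2) = -⅔)
(-731 + o(B)*(-1367))/9675689 = (-731 - ⅔*(-1367))/9675689 = (-731 + 2734/3)*(1/9675689) = (541/3)*(1/9675689) = 541/29027067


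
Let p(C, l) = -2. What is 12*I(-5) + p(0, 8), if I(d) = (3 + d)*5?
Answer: -122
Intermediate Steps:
I(d) = 15 + 5*d
12*I(-5) + p(0, 8) = 12*(15 + 5*(-5)) - 2 = 12*(15 - 25) - 2 = 12*(-10) - 2 = -120 - 2 = -122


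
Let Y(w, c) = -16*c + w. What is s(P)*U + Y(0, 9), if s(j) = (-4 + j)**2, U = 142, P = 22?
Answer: 45864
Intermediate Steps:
Y(w, c) = w - 16*c
s(P)*U + Y(0, 9) = (-4 + 22)**2*142 + (0 - 16*9) = 18**2*142 + (0 - 144) = 324*142 - 144 = 46008 - 144 = 45864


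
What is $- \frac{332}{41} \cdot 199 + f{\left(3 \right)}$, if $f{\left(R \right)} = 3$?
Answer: $- \frac{65945}{41} \approx -1608.4$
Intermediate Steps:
$- \frac{332}{41} \cdot 199 + f{\left(3 \right)} = - \frac{332}{41} \cdot 199 + 3 = \left(-332\right) \frac{1}{41} \cdot 199 + 3 = \left(- \frac{332}{41}\right) 199 + 3 = - \frac{66068}{41} + 3 = - \frac{65945}{41}$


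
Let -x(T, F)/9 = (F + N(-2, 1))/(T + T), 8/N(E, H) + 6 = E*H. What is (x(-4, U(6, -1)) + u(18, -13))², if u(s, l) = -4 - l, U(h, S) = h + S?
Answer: 729/4 ≈ 182.25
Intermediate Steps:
U(h, S) = S + h
N(E, H) = 8/(-6 + E*H)
x(T, F) = -9*(-1 + F)/(2*T) (x(T, F) = -9*(F + 8/(-6 - 2*1))/(T + T) = -9*(F + 8/(-6 - 2))/(2*T) = -9*(F + 8/(-8))*1/(2*T) = -9*(F + 8*(-⅛))*1/(2*T) = -9*(F - 1)*1/(2*T) = -9*(-1 + F)*1/(2*T) = -9*(-1 + F)/(2*T))
(x(-4, U(6, -1)) + u(18, -13))² = ((9/2)*(1 - (-1 + 6))/(-4) + (-4 - 1*(-13)))² = ((9/2)*(-¼)*(1 - 1*5) + (-4 + 13))² = ((9/2)*(-¼)*(1 - 5) + 9)² = ((9/2)*(-¼)*(-4) + 9)² = (9/2 + 9)² = (27/2)² = 729/4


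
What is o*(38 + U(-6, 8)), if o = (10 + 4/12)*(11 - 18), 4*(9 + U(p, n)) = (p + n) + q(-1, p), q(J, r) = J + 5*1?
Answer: -13237/6 ≈ -2206.2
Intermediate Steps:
q(J, r) = 5 + J (q(J, r) = J + 5 = 5 + J)
U(p, n) = -8 + n/4 + p/4 (U(p, n) = -9 + ((p + n) + (5 - 1))/4 = -9 + ((n + p) + 4)/4 = -9 + (4 + n + p)/4 = -9 + (1 + n/4 + p/4) = -8 + n/4 + p/4)
o = -217/3 (o = (10 + 4*(1/12))*(-7) = (10 + ⅓)*(-7) = (31/3)*(-7) = -217/3 ≈ -72.333)
o*(38 + U(-6, 8)) = -217*(38 + (-8 + (¼)*8 + (¼)*(-6)))/3 = -217*(38 + (-8 + 2 - 3/2))/3 = -217*(38 - 15/2)/3 = -217/3*61/2 = -13237/6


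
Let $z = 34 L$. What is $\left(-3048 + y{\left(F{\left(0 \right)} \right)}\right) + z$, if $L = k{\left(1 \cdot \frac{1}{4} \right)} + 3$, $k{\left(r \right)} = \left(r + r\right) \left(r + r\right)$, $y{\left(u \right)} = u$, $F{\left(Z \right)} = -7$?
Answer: $- \frac{5889}{2} \approx -2944.5$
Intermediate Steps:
$k{\left(r \right)} = 4 r^{2}$ ($k{\left(r \right)} = 2 r 2 r = 4 r^{2}$)
$L = \frac{13}{4}$ ($L = 4 \left(1 \cdot \frac{1}{4}\right)^{2} + 3 = \frac{4}{16} + 3 = 4 \cdot \frac{1}{16} + 3 = \frac{1}{4} + 3 = \frac{13}{4} \approx 3.25$)
$z = \frac{221}{2}$ ($z = 34 \cdot \frac{13}{4} = \frac{221}{2} \approx 110.5$)
$\left(-3048 + y{\left(F{\left(0 \right)} \right)}\right) + z = \left(-3048 - 7\right) + \frac{221}{2} = -3055 + \frac{221}{2} = - \frac{5889}{2}$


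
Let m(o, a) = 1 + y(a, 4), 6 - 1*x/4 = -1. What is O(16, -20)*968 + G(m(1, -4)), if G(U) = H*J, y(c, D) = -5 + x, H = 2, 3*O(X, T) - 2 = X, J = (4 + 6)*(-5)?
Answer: 5708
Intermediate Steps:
x = 28 (x = 24 - 4*(-1) = 24 + 4 = 28)
J = -50 (J = 10*(-5) = -50)
O(X, T) = ⅔ + X/3
y(c, D) = 23 (y(c, D) = -5 + 28 = 23)
m(o, a) = 24 (m(o, a) = 1 + 23 = 24)
G(U) = -100 (G(U) = 2*(-50) = -100)
O(16, -20)*968 + G(m(1, -4)) = (⅔ + (⅓)*16)*968 - 100 = (⅔ + 16/3)*968 - 100 = 6*968 - 100 = 5808 - 100 = 5708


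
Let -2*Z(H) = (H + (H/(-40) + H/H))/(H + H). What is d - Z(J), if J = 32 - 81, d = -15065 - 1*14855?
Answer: -234570929/7840 ≈ -29920.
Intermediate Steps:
d = -29920 (d = -15065 - 14855 = -29920)
J = -49
Z(H) = -(1 + 39*H/40)/(4*H) (Z(H) = -(H + (H/(-40) + H/H))/(2*(H + H)) = -(H + (H*(-1/40) + 1))/(2*(2*H)) = -(H + (-H/40 + 1))*1/(2*H)/2 = -(H + (1 - H/40))*1/(2*H)/2 = -(1 + 39*H/40)*1/(2*H)/2 = -(1 + 39*H/40)/(4*H))
d - Z(J) = -29920 - (-40 - 39*(-49))/(160*(-49)) = -29920 - (-1)*(-40 + 1911)/(160*49) = -29920 - (-1)*1871/(160*49) = -29920 - 1*(-1871/7840) = -29920 + 1871/7840 = -234570929/7840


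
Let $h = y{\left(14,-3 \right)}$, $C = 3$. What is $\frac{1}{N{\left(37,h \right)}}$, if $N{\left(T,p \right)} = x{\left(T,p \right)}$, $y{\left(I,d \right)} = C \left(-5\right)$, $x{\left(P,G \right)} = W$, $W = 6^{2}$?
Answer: $\frac{1}{36} \approx 0.027778$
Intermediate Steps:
$W = 36$
$x{\left(P,G \right)} = 36$
$y{\left(I,d \right)} = -15$ ($y{\left(I,d \right)} = 3 \left(-5\right) = -15$)
$h = -15$
$N{\left(T,p \right)} = 36$
$\frac{1}{N{\left(37,h \right)}} = \frac{1}{36}$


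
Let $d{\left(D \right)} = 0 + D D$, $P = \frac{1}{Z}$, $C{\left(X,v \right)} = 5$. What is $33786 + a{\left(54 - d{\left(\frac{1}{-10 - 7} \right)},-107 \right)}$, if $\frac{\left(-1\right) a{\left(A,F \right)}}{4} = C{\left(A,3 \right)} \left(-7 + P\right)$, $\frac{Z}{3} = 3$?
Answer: $\frac{305314}{9} \approx 33924.0$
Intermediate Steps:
$Z = 9$ ($Z = 3 \cdot 3 = 9$)
$P = \frac{1}{9} \approx 0.11111$
$d{\left(D \right)} = D^{2}$ ($d{\left(D \right)} = 0 + D^{2} = D^{2}$)
$a{\left(A,F \right)} = \frac{1240}{9}$ ($a{\left(A,F \right)} = - 4 \cdot 5 \left(-7 + \frac{1}{9}\right) = - 4 \cdot 5 \left(- \frac{62}{9}\right) = \left(-4\right) \left(- \frac{310}{9}\right) = \frac{1240}{9}$)
$33786 + a{\left(54 - d{\left(\frac{1}{-10 - 7} \right)},-107 \right)} = 33786 + \frac{1240}{9} = \frac{305314}{9}$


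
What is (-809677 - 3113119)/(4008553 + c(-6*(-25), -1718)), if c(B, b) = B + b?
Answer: -3922796/4006985 ≈ -0.97899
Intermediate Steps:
(-809677 - 3113119)/(4008553 + c(-6*(-25), -1718)) = (-809677 - 3113119)/(4008553 + (-6*(-25) - 1718)) = -3922796/(4008553 + (150 - 1718)) = -3922796/(4008553 - 1568) = -3922796/4006985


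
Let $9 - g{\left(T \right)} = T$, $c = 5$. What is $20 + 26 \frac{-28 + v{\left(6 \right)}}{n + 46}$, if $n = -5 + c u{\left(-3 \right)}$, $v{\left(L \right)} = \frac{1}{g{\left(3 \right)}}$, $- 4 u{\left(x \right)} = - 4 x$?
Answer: $- \frac{47}{6} \approx -7.8333$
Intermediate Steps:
$u{\left(x \right)} = x$ ($u{\left(x \right)} = - \frac{\left(-4\right) x}{4} = x$)
$g{\left(T \right)} = 9 - T$
$v{\left(L \right)} = \frac{1}{6}$ ($v{\left(L \right)} = \frac{1}{9 - 3} = \frac{1}{6}$)
$n = -20$ ($n = -5 + 5 \left(-3\right) = -5 - 15 = -20$)
$20 + 26 \frac{-28 + v{\left(6 \right)}}{n + 46} = 20 + 26 \frac{-28 + \frac{1}{6}}{-20 + 46} = 20 + 26 \left(- \frac{167}{6 \cdot 26}\right) = 20 + 26 \left(\left(- \frac{167}{6}\right) \frac{1}{26}\right) = 20 + 26 \left(- \frac{167}{156}\right) = 20 - \frac{167}{6} = - \frac{47}{6}$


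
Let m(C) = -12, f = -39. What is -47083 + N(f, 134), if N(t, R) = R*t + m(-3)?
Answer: -52321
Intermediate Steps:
N(t, R) = -12 + R*t (N(t, R) = R*t - 12 = -12 + R*t)
-47083 + N(f, 134) = -47083 + (-12 + 134*(-39)) = -47083 + (-12 - 5226) = -47083 - 5238 = -52321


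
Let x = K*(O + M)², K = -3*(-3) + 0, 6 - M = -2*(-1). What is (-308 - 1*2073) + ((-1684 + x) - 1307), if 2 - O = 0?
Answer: -5048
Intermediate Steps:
O = 2 (O = 2 - 1*0 = 2 + 0 = 2)
M = 4 (M = 6 - (-2)*(-1) = 6 - 1*2 = 6 - 2 = 4)
K = 9 (K = 9 + 0 = 9)
x = 324 (x = 9*(2 + 4)² = 9*6² = 9*36 = 324)
(-308 - 1*2073) + ((-1684 + x) - 1307) = (-308 - 1*2073) + ((-1684 + 324) - 1307) = (-308 - 2073) + (-1360 - 1307) = -2381 - 2667 = -5048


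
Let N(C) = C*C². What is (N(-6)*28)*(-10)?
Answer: 60480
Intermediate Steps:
N(C) = C³
(N(-6)*28)*(-10) = ((-6)³*28)*(-10) = -216*28*(-10) = -6048*(-10) = 60480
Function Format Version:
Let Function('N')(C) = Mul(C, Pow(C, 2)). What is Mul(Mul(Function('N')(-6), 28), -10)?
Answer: 60480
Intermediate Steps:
Function('N')(C) = Pow(C, 3)
Mul(Mul(Function('N')(-6), 28), -10) = Mul(Mul(Pow(-6, 3), 28), -10) = Mul(Mul(-216, 28), -10) = Mul(-6048, -10) = 60480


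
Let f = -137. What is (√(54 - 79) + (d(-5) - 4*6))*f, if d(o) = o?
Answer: 3973 - 685*I ≈ 3973.0 - 685.0*I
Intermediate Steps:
(√(54 - 79) + (d(-5) - 4*6))*f = (√(54 - 79) + (-5 - 4*6))*(-137) = (√(-25) + (-5 - 24))*(-137) = (5*I - 29)*(-137) = (-29 + 5*I)*(-137) = 3973 - 685*I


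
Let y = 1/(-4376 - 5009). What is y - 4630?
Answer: -43452551/9385 ≈ -4630.0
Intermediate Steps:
y = -1/9385 (y = 1/(-9385) = -1/9385 ≈ -0.00010655)
y - 4630 = -1/9385 - 4630 = -43452551/9385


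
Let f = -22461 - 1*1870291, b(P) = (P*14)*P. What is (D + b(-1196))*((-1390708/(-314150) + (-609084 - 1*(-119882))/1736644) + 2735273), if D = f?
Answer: 483206268856822182901224/9742262725 ≈ 4.9599e+13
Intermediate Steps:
b(P) = 14*P² (b(P) = (14*P)*P = 14*P²)
f = -1892752 (f = -22461 - 1870291 = -1892752)
D = -1892752
(D + b(-1196))*((-1390708/(-314150) + (-609084 - 1*(-119882))/1736644) + 2735273) = (-1892752 + 14*(-1196)²)*((-1390708/(-314150) + (-609084 - 1*(-119882))/1736644) + 2735273) = (-1892752 + 14*1430416)*((-1390708*(-1/314150) + (-609084 + 119882)*(1/1736644)) + 2735273) = (-1892752 + 20025824)*((695354/157075 - 489202*1/1736644) + 2735273) = 18133072*((695354/157075 - 34943/124046) + 2735273) = 18133072*(80767210559/19484525450 + 2735273) = 18133072*(53295577148408409/19484525450) = 483206268856822182901224/9742262725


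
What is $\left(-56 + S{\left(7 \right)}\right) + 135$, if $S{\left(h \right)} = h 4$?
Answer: $107$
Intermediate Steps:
$S{\left(h \right)} = 4 h$
$\left(-56 + S{\left(7 \right)}\right) + 135 = \left(-56 + 4 \cdot 7\right) + 135 = \left(-56 + 28\right) + 135 = -28 + 135 = 107$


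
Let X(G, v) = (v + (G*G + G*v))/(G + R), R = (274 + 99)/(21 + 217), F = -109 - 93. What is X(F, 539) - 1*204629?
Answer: -9745343857/47703 ≈ -2.0429e+5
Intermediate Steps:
F = -202
R = 373/238 ≈ 1.5672
X(G, v) = (v + G² + G*v)/(373/238 + G) (X(G, v) = (v + (G*G + G*v))/(G + 373/238) = (v + (G² + G*v))/(373/238 + G) = (v + G² + G*v)/(373/238 + G))
X(F, 539) - 1*204629 = 238*(539 + (-202)² - 202*539)/(373 + 238*(-202)) - 1*204629 = 238*(539 + 40804 - 108878)/(373 - 48076) - 204629 = 238*(-67535)/(-47703) - 204629 = 238*(-1/47703)*(-67535) - 204629 = 16073330/47703 - 204629 = -9745343857/47703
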